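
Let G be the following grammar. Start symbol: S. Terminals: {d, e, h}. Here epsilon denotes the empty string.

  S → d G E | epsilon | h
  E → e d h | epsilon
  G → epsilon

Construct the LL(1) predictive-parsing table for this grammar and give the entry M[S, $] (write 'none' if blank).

S → epsilon

FIRST(S) = {epsilon, d, h}
FIRST(E) = {epsilon, e}
FIRST(G) = {epsilon}
FOLLOW(S) includes $ since S is the start symbol.
FOLLOW(S): S appears on no right-hand side. Thus FOLLOW(S) = {$}.
For S → d G E: FIRST(d G E) = {d}, so it goes in M[S, t] for t ∈ {d}.
For S → epsilon: FIRST(epsilon) = {epsilon}, so it goes in M[S, t] for t ∈ {}; since epsilon ∈ FIRST, also for every t ∈ FOLLOW(S) = {$}.
For S → h: FIRST(h) = {h}, so it goes in M[S, t] for t ∈ {h}.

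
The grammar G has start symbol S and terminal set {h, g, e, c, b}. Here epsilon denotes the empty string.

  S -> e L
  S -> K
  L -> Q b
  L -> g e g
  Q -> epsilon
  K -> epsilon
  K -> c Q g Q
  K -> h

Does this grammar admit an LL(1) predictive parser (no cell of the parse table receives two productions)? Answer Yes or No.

Yes

FIRST(S) = {epsilon, c, e, h}
FIRST(L) = {b, g}
FIRST(Q) = {epsilon}
FIRST(K) = {epsilon, c, h}
FOLLOW(S) = {$}
FOLLOW(L) = {$}
FOLLOW(Q) = {$, b, g}
FOLLOW(K) = {$}
Each cell of M receives at most one production.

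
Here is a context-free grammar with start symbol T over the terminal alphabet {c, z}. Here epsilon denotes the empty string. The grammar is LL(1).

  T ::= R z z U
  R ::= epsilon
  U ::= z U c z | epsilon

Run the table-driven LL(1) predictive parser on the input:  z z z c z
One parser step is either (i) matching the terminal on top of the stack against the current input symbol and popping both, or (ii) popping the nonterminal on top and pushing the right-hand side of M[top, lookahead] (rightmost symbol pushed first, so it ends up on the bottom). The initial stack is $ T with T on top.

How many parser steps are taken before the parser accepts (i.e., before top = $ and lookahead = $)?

     Stack      Input        Action
  1  $ T        z z z c z $  expand T ::= R z z U
  2  $ U z z R  z z z c z $  expand R ::= epsilon
  3  $ U z z    z z z c z $  match z
  4  $ U z      z z c z $    match z
  5  $ U        z c z $      expand U ::= z U c z
  6  $ z c U z  z c z $      match z
  7  $ z c U    c z $        expand U ::= epsilon
  8  $ z c      c z $        match c
  9  $ z        z $          match z
Accept reached after 9 steps.

9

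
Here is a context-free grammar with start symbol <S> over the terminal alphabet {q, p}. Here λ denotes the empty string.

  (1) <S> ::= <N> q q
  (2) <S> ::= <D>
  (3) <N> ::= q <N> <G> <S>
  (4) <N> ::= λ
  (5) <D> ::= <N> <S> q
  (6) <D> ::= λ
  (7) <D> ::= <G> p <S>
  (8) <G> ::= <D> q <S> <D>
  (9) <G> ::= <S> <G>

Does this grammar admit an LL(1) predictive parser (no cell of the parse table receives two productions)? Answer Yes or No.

No

FIRST(<S>) = {λ, q}
FIRST(<N>) = {λ, q}
FIRST(<D>) = {λ, q}
FIRST(<G>) = {q}
FOLLOW(<S>) = {$, p, q}
FOLLOW(<N>) = {q}
FOLLOW(<D>) = {$, p, q}
FOLLOW(<G>) = {p, q}
Cell M[<D>, q] receives both <D> ::= <N> <S> q and <D> ::= λ and <D> ::= <G> p <S> — the grammar is not LL(1).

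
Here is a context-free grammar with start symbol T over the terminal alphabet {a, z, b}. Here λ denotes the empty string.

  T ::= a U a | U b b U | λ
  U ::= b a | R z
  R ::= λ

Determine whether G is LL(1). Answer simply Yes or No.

FIRST(T) = {λ, a, b, z}
FIRST(U) = {b, z}
FIRST(R) = {λ}
FOLLOW(T) = {$}
FOLLOW(U) = {$, a, b}
FOLLOW(R) = {z}
Each cell of M receives at most one production.

Yes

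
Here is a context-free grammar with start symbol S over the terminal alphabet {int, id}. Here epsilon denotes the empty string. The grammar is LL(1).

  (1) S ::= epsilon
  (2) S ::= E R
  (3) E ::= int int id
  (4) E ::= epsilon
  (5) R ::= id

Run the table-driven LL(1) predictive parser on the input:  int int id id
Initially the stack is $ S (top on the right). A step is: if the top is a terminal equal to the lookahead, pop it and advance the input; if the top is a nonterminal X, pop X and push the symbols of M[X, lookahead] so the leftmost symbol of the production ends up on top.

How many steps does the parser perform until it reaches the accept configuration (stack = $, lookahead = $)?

7

step 1: stack=$ S  input=int int id id $  — expand S ::= E R
step 2: stack=$ R E  input=int int id id $  — expand E ::= int int id
step 3: stack=$ R id int int  input=int int id id $  — match int
step 4: stack=$ R id int  input=int id id $  — match int
step 5: stack=$ R id  input=id id $  — match id
step 6: stack=$ R  input=id $  — expand R ::= id
step 7: stack=$ id  input=id $  — match id
Accept reached after 7 steps.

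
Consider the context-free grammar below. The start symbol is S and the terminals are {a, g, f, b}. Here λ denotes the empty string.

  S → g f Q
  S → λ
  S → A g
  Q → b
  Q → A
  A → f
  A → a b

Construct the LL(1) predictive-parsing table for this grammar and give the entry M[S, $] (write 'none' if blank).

FIRST(A): from A→f we get {f}; from A→a b we get {a}. So FIRST(A) = {a, f}.
FIRST(S): from S→g f Q we get {g}; from S→λ we get {λ}; from S→A g we get {a, f}. So FIRST(S) = {λ, a, f, g}.
FIRST(Q): from Q→b we get {b}; from Q→A we get {a, f}. So FIRST(Q) = {a, b, f}.
FOLLOW(S) includes $ since S is the start symbol.
FOLLOW(S): S appears on no right-hand side. Thus FOLLOW(S) = {$}.
For S → g f Q: FIRST(g f Q) = {g}, so it goes in M[S, t] for t ∈ {g}.
For S → λ: FIRST(λ) = {λ}, so it goes in M[S, t] for t ∈ {}; since λ ∈ FIRST, also for every t ∈ FOLLOW(S) = {$}.
For S → A g: FIRST(A g) = {a, f}, so it goes in M[S, t] for t ∈ {a, f}.

S → λ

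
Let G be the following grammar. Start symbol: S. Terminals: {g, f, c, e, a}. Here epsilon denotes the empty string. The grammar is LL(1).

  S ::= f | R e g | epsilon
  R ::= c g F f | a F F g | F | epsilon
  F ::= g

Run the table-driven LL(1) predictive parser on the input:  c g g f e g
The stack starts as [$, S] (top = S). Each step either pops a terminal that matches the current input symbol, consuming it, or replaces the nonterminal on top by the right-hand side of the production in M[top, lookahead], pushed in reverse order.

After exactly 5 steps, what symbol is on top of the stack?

step 1: stack=$ S  input=c g g f e g $  — expand S ::= R e g
step 2: stack=$ g e R  input=c g g f e g $  — expand R ::= c g F f
step 3: stack=$ g e f F g c  input=c g g f e g $  — match c
step 4: stack=$ g e f F g  input=g g f e g $  — match g
step 5: stack=$ g e f F  input=g f e g $  — expand F ::= g
Stack after step 5: $ g e f g (top = g).

g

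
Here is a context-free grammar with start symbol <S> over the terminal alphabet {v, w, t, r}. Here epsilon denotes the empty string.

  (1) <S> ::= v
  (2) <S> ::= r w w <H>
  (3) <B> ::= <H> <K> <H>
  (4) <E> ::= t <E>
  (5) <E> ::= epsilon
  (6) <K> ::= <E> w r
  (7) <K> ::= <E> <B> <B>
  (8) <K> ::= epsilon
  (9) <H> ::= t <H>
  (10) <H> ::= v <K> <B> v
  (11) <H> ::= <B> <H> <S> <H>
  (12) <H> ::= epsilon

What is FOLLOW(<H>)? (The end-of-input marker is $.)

FIRST(<S>) = {r, v}
FIRST(<E>) = {epsilon, t}
FIRST(<B>) = {epsilon, r, t, v, w}  (via <H> <K> <H>)
FIRST(<K>) = {epsilon, r, t, v, w}  (via <E> w r, <E> <B> <B>)
FIRST(<H>) = {epsilon, r, t, v, w}  (via <B> <H> <S> <H>)
FOLLOW(<S>) includes $ since <S> is the start symbol.
FOLLOW(<S>): in <H>::=<B> <H> <S> <H>, <S> is followed by <H> with FIRST {epsilon, r, t, v, w}; in <H>::=<B> <H> <S> <H>, the suffix after <S> is nullable, so FOLLOW(<S>) ⊇ FOLLOW(<H>) = {$, r, t, v, w}. Thus FOLLOW(<S>) = {$, r, t, v, w}.
FOLLOW(<B>): in <K>::=<E> <B> <B> (occurrence 1), <B> is followed by <B> with FIRST {epsilon, r, t, v, w}; in <K>::=<E> <B> <B> (occurrence 1), the suffix after <B> is nullable, so FOLLOW(<B>) ⊇ FOLLOW(<K>) = {r, t, v, w}; in <K>::=<E> <B> <B> (occurrence 2), the suffix after <B> is empty, so FOLLOW(<B>) ⊇ FOLLOW(<K>) = {r, t, v, w}; in <H>::=v <K> <B> v, <B> is followed by v with FIRST {v}; in <H>::=<B> <H> <S> <H>, <B> is followed by <H> <S> <H> with FIRST {r, t, v, w}. Thus FOLLOW(<B>) = {r, t, v, w}.
FOLLOW(<K>): in <B>::=<H> <K> <H>, <K> is followed by <H> with FIRST {epsilon, r, t, v, w}; in <B>::=<H> <K> <H>, the suffix after <K> is nullable, so FOLLOW(<K>) ⊇ FOLLOW(<B>) = {r, t, v, w}; in <H>::=v <K> <B> v, <K> is followed by <B> v with FIRST {r, t, v, w}. Thus FOLLOW(<K>) = {r, t, v, w}.
FOLLOW(<E>): in <E>::=t <E>, the suffix after <E> is empty (adds nothing new); in <K>::=<E> w r, <E> is followed by w r with FIRST {w}; in <K>::=<E> <B> <B>, <E> is followed by <B> <B> with FIRST {epsilon, r, t, v, w}; in <K>::=<E> <B> <B>, the suffix after <E> is nullable, so FOLLOW(<E>) ⊇ FOLLOW(<K>) = {r, t, v, w}. Thus FOLLOW(<E>) = {r, t, v, w}.
FOLLOW(<H>): in <S>::=r w w <H>, the suffix after <H> is empty, so FOLLOW(<H>) ⊇ FOLLOW(<S>) = {$, r, t, v, w}; in <B>::=<H> <K> <H> (occurrence 1), <H> is followed by <K> <H> with FIRST {epsilon, r, t, v, w}; in <B>::=<H> <K> <H> (occurrence 1), the suffix after <H> is nullable, so FOLLOW(<H>) ⊇ FOLLOW(<B>) = {r, t, v, w}; in <B>::=<H> <K> <H> (occurrence 2), the suffix after <H> is empty, so FOLLOW(<H>) ⊇ FOLLOW(<B>) = {r, t, v, w}; in <H>::=t <H>, the suffix after <H> is empty (adds nothing new); in <H>::=<B> <H> <S> <H> (occurrence 1), <H> is followed by <S> <H> with FIRST {r, v}; in <H>::=<B> <H> <S> <H> (occurrence 2), the suffix after <H> is empty (adds nothing new). Thus FOLLOW(<H>) = {$, r, t, v, w}.

{$, r, t, v, w}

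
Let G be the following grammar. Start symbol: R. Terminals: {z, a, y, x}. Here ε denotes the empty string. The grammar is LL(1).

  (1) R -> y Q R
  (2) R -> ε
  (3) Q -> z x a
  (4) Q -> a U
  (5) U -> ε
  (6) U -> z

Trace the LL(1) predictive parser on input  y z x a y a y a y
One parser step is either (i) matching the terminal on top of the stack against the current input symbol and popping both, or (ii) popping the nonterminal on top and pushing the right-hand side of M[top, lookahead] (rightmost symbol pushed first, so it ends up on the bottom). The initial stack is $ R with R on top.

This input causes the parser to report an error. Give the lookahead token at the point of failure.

$

step 1: stack=$ R  input=y z x a y a y a y $  — expand R -> y Q R
step 2: stack=$ R Q y  input=y z x a y a y a y $  — match y
step 3: stack=$ R Q  input=z x a y a y a y $  — expand Q -> z x a
step 4: stack=$ R a x z  input=z x a y a y a y $  — match z
step 5: stack=$ R a x  input=x a y a y a y $  — match x
step 6: stack=$ R a  input=a y a y a y $  — match a
step 7: stack=$ R  input=y a y a y $  — expand R -> y Q R
step 8: stack=$ R Q y  input=y a y a y $  — match y
step 9: stack=$ R Q  input=a y a y $  — expand Q -> a U
step 10: stack=$ R U a  input=a y a y $  — match a
step 11: stack=$ R U  input=y a y $  — expand U -> ε
step 12: stack=$ R  input=y a y $  — expand R -> y Q R
step 13: stack=$ R Q y  input=y a y $  — match y
step 14: stack=$ R Q  input=a y $  — expand Q -> a U
step 15: stack=$ R U a  input=a y $  — match a
step 16: stack=$ R U  input=y $  — expand U -> ε
step 17: stack=$ R  input=y $  — expand R -> y Q R
step 18: stack=$ R Q y  input=y $  — match y
step 19: stack=$ R Q  input=$  — error: M[Q, $] is empty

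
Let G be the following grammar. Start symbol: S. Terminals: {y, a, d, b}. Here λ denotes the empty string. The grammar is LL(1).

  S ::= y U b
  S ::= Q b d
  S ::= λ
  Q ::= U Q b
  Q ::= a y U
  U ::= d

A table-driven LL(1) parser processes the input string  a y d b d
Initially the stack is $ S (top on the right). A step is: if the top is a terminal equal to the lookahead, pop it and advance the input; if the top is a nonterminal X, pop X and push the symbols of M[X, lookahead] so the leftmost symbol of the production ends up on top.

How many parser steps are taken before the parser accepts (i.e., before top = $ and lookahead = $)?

8

     Stack        Input        Action
  1  $ S          a y d b d $  expand S ::= Q b d
  2  $ d b Q      a y d b d $  expand Q ::= a y U
  3  $ d b U y a  a y d b d $  match a
  4  $ d b U y    y d b d $    match y
  5  $ d b U      d b d $      expand U ::= d
  6  $ d b d      d b d $      match d
  7  $ d b        b d $        match b
  8  $ d          d $          match d
Accept reached after 8 steps.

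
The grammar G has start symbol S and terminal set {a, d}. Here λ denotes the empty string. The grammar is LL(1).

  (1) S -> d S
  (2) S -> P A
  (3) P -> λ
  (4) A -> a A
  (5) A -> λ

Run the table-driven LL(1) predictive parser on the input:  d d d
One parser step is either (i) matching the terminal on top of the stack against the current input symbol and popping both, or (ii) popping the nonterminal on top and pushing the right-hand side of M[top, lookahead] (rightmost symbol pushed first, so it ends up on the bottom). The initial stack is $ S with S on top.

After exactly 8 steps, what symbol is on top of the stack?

A

step 1: stack=$ S  input=d d d $  — expand S -> d S
step 2: stack=$ S d  input=d d d $  — match d
step 3: stack=$ S  input=d d $  — expand S -> d S
step 4: stack=$ S d  input=d d $  — match d
step 5: stack=$ S  input=d $  — expand S -> d S
step 6: stack=$ S d  input=d $  — match d
step 7: stack=$ S  input=$  — expand S -> P A
step 8: stack=$ A P  input=$  — expand P -> λ
Stack after step 8: $ A (top = A).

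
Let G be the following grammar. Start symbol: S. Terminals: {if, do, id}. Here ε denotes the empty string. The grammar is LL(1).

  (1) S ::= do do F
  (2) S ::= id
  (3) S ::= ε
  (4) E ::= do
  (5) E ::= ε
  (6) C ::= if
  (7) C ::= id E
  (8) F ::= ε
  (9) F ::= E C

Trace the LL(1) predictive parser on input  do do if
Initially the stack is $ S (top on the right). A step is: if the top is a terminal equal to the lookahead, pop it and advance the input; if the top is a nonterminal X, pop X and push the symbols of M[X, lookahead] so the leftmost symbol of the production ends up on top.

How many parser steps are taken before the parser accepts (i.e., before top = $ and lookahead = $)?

step 1: stack=$ S  input=do do if $  — expand S ::= do do F
step 2: stack=$ F do do  input=do do if $  — match do
step 3: stack=$ F do  input=do if $  — match do
step 4: stack=$ F  input=if $  — expand F ::= E C
step 5: stack=$ C E  input=if $  — expand E ::= ε
step 6: stack=$ C  input=if $  — expand C ::= if
step 7: stack=$ if  input=if $  — match if
Accept reached after 7 steps.

7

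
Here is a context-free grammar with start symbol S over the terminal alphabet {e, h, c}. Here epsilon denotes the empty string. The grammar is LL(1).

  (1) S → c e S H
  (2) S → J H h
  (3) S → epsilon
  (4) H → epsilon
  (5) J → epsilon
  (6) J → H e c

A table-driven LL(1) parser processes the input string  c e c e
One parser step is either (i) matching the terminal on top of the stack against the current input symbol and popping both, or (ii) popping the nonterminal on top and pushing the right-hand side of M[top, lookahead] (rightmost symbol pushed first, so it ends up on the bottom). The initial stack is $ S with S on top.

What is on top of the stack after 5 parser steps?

     Stack        Input      Action
  1  $ S          c e c e $  expand S → c e S H
  2  $ H S e c    c e c e $  match c
  3  $ H S e      e c e $    match e
  4  $ H S        c e $      expand S → c e S H
  5  $ H H S e c  c e $      match c
Stack after step 5: $ H H S e (top = e).

e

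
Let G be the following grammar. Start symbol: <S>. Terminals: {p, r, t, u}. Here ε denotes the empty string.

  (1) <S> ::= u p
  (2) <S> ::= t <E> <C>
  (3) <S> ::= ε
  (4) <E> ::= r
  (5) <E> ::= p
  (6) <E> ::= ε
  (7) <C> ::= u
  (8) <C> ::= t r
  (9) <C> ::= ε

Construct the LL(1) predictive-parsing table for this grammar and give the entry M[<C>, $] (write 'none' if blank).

FIRST(<S>) = {ε, t, u}
FIRST(<E>) = {ε, p, r}
FIRST(<C>) = {ε, t, u}
FOLLOW(<S>) includes $ since <S> is the start symbol.
FOLLOW(<S>): <S> appears on no right-hand side. Thus FOLLOW(<S>) = {$}.
FOLLOW(<C>): in <S>::=t <E> <C>, the suffix after <C> is empty, so FOLLOW(<C>) ⊇ FOLLOW(<S>) = {$}. Thus FOLLOW(<C>) = {$}.
For <C> ::= u: FIRST(u) = {u}, so it goes in M[<C>, t] for t ∈ {u}.
For <C> ::= t r: FIRST(t r) = {t}, so it goes in M[<C>, t] for t ∈ {t}.
For <C> ::= ε: FIRST(ε) = {ε}, so it goes in M[<C>, t] for t ∈ {}; since ε ∈ FIRST, also for every t ∈ FOLLOW(<C>) = {$}.

<C> ::= ε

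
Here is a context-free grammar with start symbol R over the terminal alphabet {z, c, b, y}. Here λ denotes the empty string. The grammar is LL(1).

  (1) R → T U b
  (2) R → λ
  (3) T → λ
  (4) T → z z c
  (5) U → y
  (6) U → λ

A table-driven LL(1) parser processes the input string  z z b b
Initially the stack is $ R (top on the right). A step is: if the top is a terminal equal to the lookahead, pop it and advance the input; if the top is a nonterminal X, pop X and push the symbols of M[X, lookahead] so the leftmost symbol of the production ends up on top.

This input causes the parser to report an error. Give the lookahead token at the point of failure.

b

     Stack        Input      Action
  1  $ R          z z b b $  expand R → T U b
  2  $ b U T      z z b b $  expand T → z z c
  3  $ b U c z z  z z b b $  match z
  4  $ b U c z    z b b $    match z
  5  $ b U c      b b $      error: top is terminal c but lookahead is b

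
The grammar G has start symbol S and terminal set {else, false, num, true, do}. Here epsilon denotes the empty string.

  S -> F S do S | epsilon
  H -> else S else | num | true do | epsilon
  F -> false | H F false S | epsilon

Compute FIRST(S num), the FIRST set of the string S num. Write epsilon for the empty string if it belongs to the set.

FIRST(H): from H->else S else we get {else}; from H->num we get {num}; from H->true do we get {true}; from H->epsilon we get {epsilon}. So FIRST(H) = {epsilon, else, num, true}.
FIRST(F): from F->false we get {false}; from F->H F false S we get {else, false, num, true}; from F->epsilon we get {epsilon}. So FIRST(F) = {epsilon, else, false, num, true}.
FIRST(S): from S->F S do S we get {do, else, false, num, true}; from S->epsilon we get {epsilon}. So FIRST(S) = {epsilon, do, else, false, num, true}.
FIRST(S num): take FIRST of each symbol in turn, carrying on past any symbol whose FIRST contains epsilon; result {do, else, false, num, true}.

{do, else, false, num, true}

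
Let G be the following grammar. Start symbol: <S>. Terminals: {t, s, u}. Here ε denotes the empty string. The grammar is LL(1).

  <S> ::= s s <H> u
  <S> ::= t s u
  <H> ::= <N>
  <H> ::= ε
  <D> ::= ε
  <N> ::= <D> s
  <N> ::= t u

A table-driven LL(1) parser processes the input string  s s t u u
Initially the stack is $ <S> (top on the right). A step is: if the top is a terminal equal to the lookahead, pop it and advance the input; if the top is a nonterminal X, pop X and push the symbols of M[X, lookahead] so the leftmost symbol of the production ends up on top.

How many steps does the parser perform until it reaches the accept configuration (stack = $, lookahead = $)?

step 1: stack=$ <S>  input=s s t u u $  — expand <S> ::= s s <H> u
step 2: stack=$ u <H> s s  input=s s t u u $  — match s
step 3: stack=$ u <H> s  input=s t u u $  — match s
step 4: stack=$ u <H>  input=t u u $  — expand <H> ::= <N>
step 5: stack=$ u <N>  input=t u u $  — expand <N> ::= t u
step 6: stack=$ u u t  input=t u u $  — match t
step 7: stack=$ u u  input=u u $  — match u
step 8: stack=$ u  input=u $  — match u
Accept reached after 8 steps.

8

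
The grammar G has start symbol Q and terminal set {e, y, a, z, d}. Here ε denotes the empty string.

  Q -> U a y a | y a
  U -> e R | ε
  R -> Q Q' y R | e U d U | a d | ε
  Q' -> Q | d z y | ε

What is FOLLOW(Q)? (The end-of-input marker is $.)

{$, a, d, e, y}

FIRST(U) = {ε, e}
FIRST(Q) = {a, e, y}  (via U a y a)
FIRST(R) = {ε, a, e, y}  (via Q Q' y R)
FIRST(Q') = {ε, a, d, e, y}  (via Q)
FOLLOW(Q) includes $ since Q is the start symbol.
FOLLOW(Q'): in R->Q Q' y R, Q' is followed by y R with FIRST {y}. Thus FOLLOW(Q') = {y}.
FOLLOW(Q): in R->Q Q' y R, Q is followed by Q' y R with FIRST {a, d, e, y}; in Q'->Q, the suffix after Q is empty, so FOLLOW(Q) ⊇ FOLLOW(Q') = {y}. Thus FOLLOW(Q) = {$, a, d, e, y}.
FOLLOW(U): in Q->U a y a, U is followed by a y a with FIRST {a}; in R->e U d U (occurrence 1), U is followed by d U with FIRST {d}; in R->e U d U (occurrence 2), the suffix after U is empty, so FOLLOW(U) ⊇ FOLLOW(R) = {a, d}. Thus FOLLOW(U) = {a, d}.
FOLLOW(R): in U->e R, the suffix after R is empty, so FOLLOW(R) ⊇ FOLLOW(U) = {a, d}; in R->Q Q' y R, the suffix after R is empty (adds nothing new). Thus FOLLOW(R) = {a, d}.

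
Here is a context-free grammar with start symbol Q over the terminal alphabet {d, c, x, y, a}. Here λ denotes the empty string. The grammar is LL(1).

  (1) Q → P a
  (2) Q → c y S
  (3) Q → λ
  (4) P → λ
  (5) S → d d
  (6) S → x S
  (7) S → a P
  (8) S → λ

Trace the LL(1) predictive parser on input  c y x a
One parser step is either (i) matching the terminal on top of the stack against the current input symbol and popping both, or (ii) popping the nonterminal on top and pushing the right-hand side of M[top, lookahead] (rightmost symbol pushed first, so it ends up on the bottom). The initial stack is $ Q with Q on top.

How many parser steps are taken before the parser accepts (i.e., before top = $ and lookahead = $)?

     Stack    Input      Action
  1  $ Q      c y x a $  expand Q → c y S
  2  $ S y c  c y x a $  match c
  3  $ S y    y x a $    match y
  4  $ S      x a $      expand S → x S
  5  $ S x    x a $      match x
  6  $ S      a $        expand S → a P
  7  $ P a    a $        match a
  8  $ P      $          expand P → λ
Accept reached after 8 steps.

8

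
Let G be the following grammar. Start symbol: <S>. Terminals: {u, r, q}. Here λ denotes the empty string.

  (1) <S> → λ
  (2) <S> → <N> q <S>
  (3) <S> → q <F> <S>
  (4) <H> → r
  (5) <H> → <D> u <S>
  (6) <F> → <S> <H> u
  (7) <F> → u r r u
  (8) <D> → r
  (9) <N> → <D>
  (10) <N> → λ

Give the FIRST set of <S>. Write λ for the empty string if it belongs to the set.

{λ, q, r}

FIRST(<D>): from <D>→r we get {r}. So FIRST(<D>) = {r}.
FIRST(<H>): from <H>→r we get {r}; from <H>→<D> u <S> we get {r}. So FIRST(<H>) = {r}.
FIRST(<N>): from <N>→<D> we get {r}; from <N>→λ we get {λ}. So FIRST(<N>) = {λ, r}.
FIRST(<S>): from <S>→λ we get {λ}; from <S>→<N> q <S> we get {q, r}; from <S>→q <F> <S> we get {q}. So FIRST(<S>) = {λ, q, r}.
FIRST(<F>): from <F>→<S> <H> u we get {q, r}; from <F>→u r r u we get {u}. So FIRST(<F>) = {q, r, u}.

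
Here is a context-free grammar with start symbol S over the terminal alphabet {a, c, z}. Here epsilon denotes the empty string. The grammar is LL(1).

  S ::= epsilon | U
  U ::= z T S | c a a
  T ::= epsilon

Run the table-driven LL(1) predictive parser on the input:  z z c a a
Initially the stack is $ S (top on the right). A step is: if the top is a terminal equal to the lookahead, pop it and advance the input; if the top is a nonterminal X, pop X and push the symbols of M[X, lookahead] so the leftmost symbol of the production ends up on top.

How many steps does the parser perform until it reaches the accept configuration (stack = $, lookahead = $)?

      Stack    Input        Action
   1  $ S      z z c a a $  expand S ::= U
   2  $ U      z z c a a $  expand U ::= z T S
   3  $ S T z  z z c a a $  match z
   4  $ S T    z c a a $    expand T ::= epsilon
   5  $ S      z c a a $    expand S ::= U
   6  $ U      z c a a $    expand U ::= z T S
   7  $ S T z  z c a a $    match z
   8  $ S T    c a a $      expand T ::= epsilon
   9  $ S      c a a $      expand S ::= U
  10  $ U      c a a $      expand U ::= c a a
  11  $ a a c  c a a $      match c
  12  $ a a    a a $        match a
  13  $ a      a $          match a
Accept reached after 13 steps.

13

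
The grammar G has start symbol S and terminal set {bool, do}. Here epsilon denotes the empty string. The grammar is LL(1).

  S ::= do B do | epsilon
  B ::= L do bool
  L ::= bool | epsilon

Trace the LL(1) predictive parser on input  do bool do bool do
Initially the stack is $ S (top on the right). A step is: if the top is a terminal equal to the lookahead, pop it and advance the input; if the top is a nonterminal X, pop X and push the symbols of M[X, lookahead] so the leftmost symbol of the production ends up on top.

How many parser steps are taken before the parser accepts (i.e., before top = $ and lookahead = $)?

step 1: stack=$ S  input=do bool do bool do $  — expand S ::= do B do
step 2: stack=$ do B do  input=do bool do bool do $  — match do
step 3: stack=$ do B  input=bool do bool do $  — expand B ::= L do bool
step 4: stack=$ do bool do L  input=bool do bool do $  — expand L ::= bool
step 5: stack=$ do bool do bool  input=bool do bool do $  — match bool
step 6: stack=$ do bool do  input=do bool do $  — match do
step 7: stack=$ do bool  input=bool do $  — match bool
step 8: stack=$ do  input=do $  — match do
Accept reached after 8 steps.

8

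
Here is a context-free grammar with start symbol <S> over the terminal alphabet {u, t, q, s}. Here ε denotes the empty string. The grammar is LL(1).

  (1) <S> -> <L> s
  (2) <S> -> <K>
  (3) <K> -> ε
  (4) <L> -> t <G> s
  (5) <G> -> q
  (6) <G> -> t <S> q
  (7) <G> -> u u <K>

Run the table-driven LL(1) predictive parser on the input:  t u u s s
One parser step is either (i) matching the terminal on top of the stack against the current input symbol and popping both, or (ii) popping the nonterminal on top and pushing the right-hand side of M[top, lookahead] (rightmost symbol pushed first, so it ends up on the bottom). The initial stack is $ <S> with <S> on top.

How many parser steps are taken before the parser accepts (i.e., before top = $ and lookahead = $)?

9

     Stack          Input        Action
  1  $ <S>          t u u s s $  expand <S> -> <L> s
  2  $ s <L>        t u u s s $  expand <L> -> t <G> s
  3  $ s s <G> t    t u u s s $  match t
  4  $ s s <G>      u u s s $    expand <G> -> u u <K>
  5  $ s s <K> u u  u u s s $    match u
  6  $ s s <K> u    u s s $      match u
  7  $ s s <K>      s s $        expand <K> -> ε
  8  $ s s          s s $        match s
  9  $ s            s $          match s
Accept reached after 9 steps.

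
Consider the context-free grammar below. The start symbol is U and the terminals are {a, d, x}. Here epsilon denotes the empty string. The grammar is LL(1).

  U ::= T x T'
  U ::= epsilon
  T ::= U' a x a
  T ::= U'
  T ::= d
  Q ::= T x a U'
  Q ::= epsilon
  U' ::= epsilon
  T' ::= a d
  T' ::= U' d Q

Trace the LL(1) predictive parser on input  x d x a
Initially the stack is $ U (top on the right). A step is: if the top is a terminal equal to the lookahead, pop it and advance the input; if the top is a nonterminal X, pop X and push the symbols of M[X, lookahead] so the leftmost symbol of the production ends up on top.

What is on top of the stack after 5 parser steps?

U'

step 1: stack=$ U  input=x d x a $  — expand U ::= T x T'
step 2: stack=$ T' x T  input=x d x a $  — expand T ::= U'
step 3: stack=$ T' x U'  input=x d x a $  — expand U' ::= epsilon
step 4: stack=$ T' x  input=x d x a $  — match x
step 5: stack=$ T'  input=d x a $  — expand T' ::= U' d Q
Stack after step 5: $ Q d U' (top = U').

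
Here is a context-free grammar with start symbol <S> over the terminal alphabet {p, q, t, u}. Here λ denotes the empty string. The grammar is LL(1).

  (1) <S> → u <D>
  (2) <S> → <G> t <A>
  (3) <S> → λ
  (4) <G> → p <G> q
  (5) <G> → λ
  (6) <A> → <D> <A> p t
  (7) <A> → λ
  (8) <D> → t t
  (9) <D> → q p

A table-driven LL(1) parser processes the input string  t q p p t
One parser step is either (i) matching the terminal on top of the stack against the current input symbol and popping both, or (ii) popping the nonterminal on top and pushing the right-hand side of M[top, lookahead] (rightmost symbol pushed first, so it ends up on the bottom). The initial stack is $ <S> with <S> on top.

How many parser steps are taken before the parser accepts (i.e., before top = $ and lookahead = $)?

10

step 1: stack=$ <S>  input=t q p p t $  — expand <S> → <G> t <A>
step 2: stack=$ <A> t <G>  input=t q p p t $  — expand <G> → λ
step 3: stack=$ <A> t  input=t q p p t $  — match t
step 4: stack=$ <A>  input=q p p t $  — expand <A> → <D> <A> p t
step 5: stack=$ t p <A> <D>  input=q p p t $  — expand <D> → q p
step 6: stack=$ t p <A> p q  input=q p p t $  — match q
step 7: stack=$ t p <A> p  input=p p t $  — match p
step 8: stack=$ t p <A>  input=p t $  — expand <A> → λ
step 9: stack=$ t p  input=p t $  — match p
step 10: stack=$ t  input=t $  — match t
Accept reached after 10 steps.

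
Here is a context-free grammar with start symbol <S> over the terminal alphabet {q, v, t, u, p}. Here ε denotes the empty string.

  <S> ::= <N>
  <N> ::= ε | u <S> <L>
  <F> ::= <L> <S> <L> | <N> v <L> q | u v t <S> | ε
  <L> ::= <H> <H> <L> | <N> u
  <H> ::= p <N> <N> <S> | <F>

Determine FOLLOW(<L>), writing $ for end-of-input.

{$, p, q, u, v}

FIRST(<N>): from <N>::=ε we get {ε}; from <N>::=u <S> <L> we get {u}. So FIRST(<N>) = {ε, u}.
FIRST(<S>): from <S>::=<N> we get {ε, u}. So FIRST(<S>) = {ε, u}.
FIRST(<F>): from <F>::=<L> <S> <L> we get {p, u, v}; from <F>::=<N> v <L> q we get {u, v}; from <F>::=u v t <S> we get {u}; from <F>::=ε we get {ε}. So FIRST(<F>) = {ε, p, u, v}.
FIRST(<H>): from <H>::=p <N> <N> <S> we get {p}; from <H>::=<F> we get {ε, p, u, v}. So FIRST(<H>) = {ε, p, u, v}.
FIRST(<L>): from <L>::=<H> <H> <L> we get {p, u, v}; from <L>::=<N> u we get {u}. So FIRST(<L>) = {p, u, v}.
FOLLOW(<S>) includes $ since <S> is the start symbol.
FOLLOW(<H>): in <L>::=<H> <H> <L> (occurrence 1), <H> is followed by <H> <L> with FIRST {p, u, v}; in <L>::=<H> <H> <L> (occurrence 2), <H> is followed by <L> with FIRST {p, u, v}. Thus FOLLOW(<H>) = {p, u, v}.
FOLLOW(<F>): in <H>::=<F>, the suffix after <F> is empty, so FOLLOW(<F>) ⊇ FOLLOW(<H>) = {p, u, v}. Thus FOLLOW(<F>) = {p, u, v}.
FOLLOW(<S>): in <N>::=u <S> <L>, <S> is followed by <L> with FIRST {p, u, v}; in <F>::=<L> <S> <L>, <S> is followed by <L> with FIRST {p, u, v}; in <F>::=u v t <S>, the suffix after <S> is empty, so FOLLOW(<S>) ⊇ FOLLOW(<F>) = {p, u, v}; in <H>::=p <N> <N> <S>, the suffix after <S> is empty, so FOLLOW(<S>) ⊇ FOLLOW(<H>) = {p, u, v}. Thus FOLLOW(<S>) = {$, p, u, v}.
FOLLOW(<N>): in <S>::=<N>, the suffix after <N> is empty, so FOLLOW(<N>) ⊇ FOLLOW(<S>) = {$, p, u, v}; in <F>::=<N> v <L> q, <N> is followed by v <L> q with FIRST {v}; in <L>::=<N> u, <N> is followed by u with FIRST {u}; in <H>::=p <N> <N> <S> (occurrence 1), <N> is followed by <N> <S> with FIRST {ε, u}; in <H>::=p <N> <N> <S> (occurrence 1), the suffix after <N> is nullable, so FOLLOW(<N>) ⊇ FOLLOW(<H>) = {p, u, v}; in <H>::=p <N> <N> <S> (occurrence 2), <N> is followed by <S> with FIRST {ε, u}; in <H>::=p <N> <N> <S> (occurrence 2), the suffix after <N> is nullable, so FOLLOW(<N>) ⊇ FOLLOW(<H>) = {p, u, v}. Thus FOLLOW(<N>) = {$, p, u, v}.
FOLLOW(<L>): in <N>::=u <S> <L>, the suffix after <L> is empty, so FOLLOW(<L>) ⊇ FOLLOW(<N>) = {$, p, u, v}; in <F>::=<L> <S> <L> (occurrence 1), <L> is followed by <S> <L> with FIRST {p, u, v}; in <F>::=<L> <S> <L> (occurrence 2), the suffix after <L> is empty, so FOLLOW(<L>) ⊇ FOLLOW(<F>) = {p, u, v}; in <F>::=<N> v <L> q, <L> is followed by q with FIRST {q}; in <L>::=<H> <H> <L>, the suffix after <L> is empty (adds nothing new). Thus FOLLOW(<L>) = {$, p, q, u, v}.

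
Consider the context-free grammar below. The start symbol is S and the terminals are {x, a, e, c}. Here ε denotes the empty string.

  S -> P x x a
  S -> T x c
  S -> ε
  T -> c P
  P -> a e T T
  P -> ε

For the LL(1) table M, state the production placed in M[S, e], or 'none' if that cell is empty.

none

FIRST(T): from T->c P we get {c}. So FIRST(T) = {c}.
FIRST(P): from P->a e T T we get {a}; from P->ε we get {ε}. So FIRST(P) = {ε, a}.
FIRST(S): from S->P x x a we get {a, x}; from S->T x c we get {c}; from S->ε we get {ε}. So FIRST(S) = {ε, a, c, x}.
FOLLOW(S) includes $ since S is the start symbol.
FOLLOW(S): S appears on no right-hand side. Thus FOLLOW(S) = {$}.
For S -> P x x a: FIRST(P x x a) = {a, x}, so it goes in M[S, t] for t ∈ {a, x}.
For S -> T x c: FIRST(T x c) = {c}, so it goes in M[S, t] for t ∈ {c}.
For S -> ε: FIRST(ε) = {ε}, so it goes in M[S, t] for t ∈ {}; since ε ∈ FIRST, also for every t ∈ FOLLOW(S) = {$}.
None of these place a production in M[S, e].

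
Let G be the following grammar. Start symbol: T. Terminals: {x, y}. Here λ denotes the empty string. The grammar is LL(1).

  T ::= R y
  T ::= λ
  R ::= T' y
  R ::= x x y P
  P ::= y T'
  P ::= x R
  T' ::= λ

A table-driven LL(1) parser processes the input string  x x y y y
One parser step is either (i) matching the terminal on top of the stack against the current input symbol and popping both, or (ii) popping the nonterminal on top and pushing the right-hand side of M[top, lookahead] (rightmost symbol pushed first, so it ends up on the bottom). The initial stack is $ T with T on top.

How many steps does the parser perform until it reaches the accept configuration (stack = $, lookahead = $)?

9

step 1: stack=$ T  input=x x y y y $  — expand T ::= R y
step 2: stack=$ y R  input=x x y y y $  — expand R ::= x x y P
step 3: stack=$ y P y x x  input=x x y y y $  — match x
step 4: stack=$ y P y x  input=x y y y $  — match x
step 5: stack=$ y P y  input=y y y $  — match y
step 6: stack=$ y P  input=y y $  — expand P ::= y T'
step 7: stack=$ y T' y  input=y y $  — match y
step 8: stack=$ y T'  input=y $  — expand T' ::= λ
step 9: stack=$ y  input=y $  — match y
Accept reached after 9 steps.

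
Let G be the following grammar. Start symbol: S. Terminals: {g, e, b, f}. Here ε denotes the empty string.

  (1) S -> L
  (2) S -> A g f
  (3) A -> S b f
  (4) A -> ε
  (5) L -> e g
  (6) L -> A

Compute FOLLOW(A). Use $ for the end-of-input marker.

{$, b, g}

FIRST(S) = {ε, b, e, g}  (via L, A g f)
FIRST(A) = {ε, b, e, g}  (via S b f)
FIRST(L) = {ε, b, e, g}  (via A)
FOLLOW(S) includes $ since S is the start symbol.
FOLLOW(S): in A->S b f, S is followed by b f with FIRST {b}. Thus FOLLOW(S) = {$, b}.
FOLLOW(L): in S->L, the suffix after L is empty, so FOLLOW(L) ⊇ FOLLOW(S) = {$, b}. Thus FOLLOW(L) = {$, b}.
FOLLOW(A): in S->A g f, A is followed by g f with FIRST {g}; in L->A, the suffix after A is empty, so FOLLOW(A) ⊇ FOLLOW(L) = {$, b}. Thus FOLLOW(A) = {$, b, g}.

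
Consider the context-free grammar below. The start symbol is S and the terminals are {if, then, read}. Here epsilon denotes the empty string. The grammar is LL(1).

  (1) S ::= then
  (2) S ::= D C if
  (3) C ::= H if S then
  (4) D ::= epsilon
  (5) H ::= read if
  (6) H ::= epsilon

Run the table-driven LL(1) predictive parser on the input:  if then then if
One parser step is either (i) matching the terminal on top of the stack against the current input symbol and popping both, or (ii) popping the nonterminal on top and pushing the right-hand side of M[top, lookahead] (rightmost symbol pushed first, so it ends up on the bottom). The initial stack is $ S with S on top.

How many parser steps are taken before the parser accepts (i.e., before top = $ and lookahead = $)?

9

     Stack             Input              Action
  1  $ S               if then then if $  expand S ::= D C if
  2  $ if C D          if then then if $  expand D ::= epsilon
  3  $ if C            if then then if $  expand C ::= H if S then
  4  $ if then S if H  if then then if $  expand H ::= epsilon
  5  $ if then S if    if then then if $  match if
  6  $ if then S       then then if $     expand S ::= then
  7  $ if then then    then then if $     match then
  8  $ if then         then if $          match then
  9  $ if              if $               match if
Accept reached after 9 steps.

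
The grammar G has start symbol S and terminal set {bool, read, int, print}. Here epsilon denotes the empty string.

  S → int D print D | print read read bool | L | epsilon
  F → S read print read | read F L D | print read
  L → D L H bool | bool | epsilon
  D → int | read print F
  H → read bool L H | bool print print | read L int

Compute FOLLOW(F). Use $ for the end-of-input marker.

FIRST(D) = {int, read}
FIRST(H) = {bool, read}
FIRST(L) = {epsilon, bool, int, read}  (via D L H bool)
FIRST(S) = {epsilon, bool, int, print, read}  (via L)
FIRST(F) = {bool, int, print, read}  (via S read print read)
FOLLOW(S) includes $ since S is the start symbol.
FOLLOW(S): in F→S read print read, S is followed by read print read with FIRST {read}. Thus FOLLOW(S) = {$, read}.
FOLLOW(L): in S→L, the suffix after L is empty, so FOLLOW(L) ⊇ FOLLOW(S) = {$, read}; in F→read F L D, L is followed by D with FIRST {int, read}; in L→D L H bool, L is followed by H bool with FIRST {bool, read}; in H→read bool L H, L is followed by H with FIRST {bool, read}; in H→read L int, L is followed by int with FIRST {int}. Thus FOLLOW(L) = {$, bool, int, read}.
FOLLOW(H): in L→D L H bool, H is followed by bool with FIRST {bool}; in H→read bool L H, the suffix after H is empty (adds nothing new). Thus FOLLOW(H) = {bool}.
FOLLOW(F): in F→read F L D, F is followed by L D with FIRST {bool, int, read}; in D→read print F, the suffix after F is empty, so FOLLOW(F) ⊇ FOLLOW(D) = {$, bool, int, print, read}. Thus FOLLOW(F) = {$, bool, int, print, read}.
FOLLOW(D): in S→int D print D (occurrence 1), D is followed by print D with FIRST {print}; in S→int D print D (occurrence 2), the suffix after D is empty, so FOLLOW(D) ⊇ FOLLOW(S) = {$, read}; in F→read F L D, the suffix after D is empty, so FOLLOW(D) ⊇ FOLLOW(F) = {$, bool, int, print, read}; in L→D L H bool, D is followed by L H bool with FIRST {bool, int, read}. Thus FOLLOW(D) = {$, bool, int, print, read}.

{$, bool, int, print, read}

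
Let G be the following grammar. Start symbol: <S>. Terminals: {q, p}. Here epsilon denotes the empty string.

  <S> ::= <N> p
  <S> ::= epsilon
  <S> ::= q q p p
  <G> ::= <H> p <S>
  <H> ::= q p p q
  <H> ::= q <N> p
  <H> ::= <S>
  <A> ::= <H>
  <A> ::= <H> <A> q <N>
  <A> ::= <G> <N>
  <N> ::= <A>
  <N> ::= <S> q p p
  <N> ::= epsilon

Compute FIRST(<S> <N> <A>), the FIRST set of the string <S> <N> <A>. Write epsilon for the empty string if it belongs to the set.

FIRST(<S>) = {epsilon, p, q}  (via <N> p)
FIRST(<H>) = {epsilon, p, q}  (via <S>)
FIRST(<G>) = {p, q}  (via <H> p <S>)
FIRST(<A>) = {epsilon, p, q}  (via <H>, <H> <A> q <N>, <G> <N>)
FIRST(<N>) = {epsilon, p, q}  (via <A>, <S> q p p)
FIRST(<S> <N> <A>): take FIRST of each symbol in turn, carrying on past any symbol whose FIRST contains epsilon; result {epsilon, p, q}.

{epsilon, p, q}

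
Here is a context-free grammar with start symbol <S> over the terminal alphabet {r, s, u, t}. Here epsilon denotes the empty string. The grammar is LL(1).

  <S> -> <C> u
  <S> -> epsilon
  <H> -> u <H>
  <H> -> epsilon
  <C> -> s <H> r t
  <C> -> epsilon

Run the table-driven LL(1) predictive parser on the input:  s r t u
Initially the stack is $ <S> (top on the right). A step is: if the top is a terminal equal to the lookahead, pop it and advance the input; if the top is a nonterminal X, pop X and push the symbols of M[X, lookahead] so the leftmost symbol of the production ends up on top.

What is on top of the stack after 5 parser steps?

t

step 1: stack=$ <S>  input=s r t u $  — expand <S> -> <C> u
step 2: stack=$ u <C>  input=s r t u $  — expand <C> -> s <H> r t
step 3: stack=$ u t r <H> s  input=s r t u $  — match s
step 4: stack=$ u t r <H>  input=r t u $  — expand <H> -> epsilon
step 5: stack=$ u t r  input=r t u $  — match r
Stack after step 5: $ u t (top = t).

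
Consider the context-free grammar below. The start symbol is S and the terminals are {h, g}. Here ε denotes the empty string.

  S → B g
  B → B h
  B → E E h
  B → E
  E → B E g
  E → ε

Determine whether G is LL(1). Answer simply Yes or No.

No

FIRST(S) = {g, h}
FIRST(B) = {ε, g, h}
FIRST(E) = {ε, g, h}
FOLLOW(S) = {$}
FOLLOW(B) = {g, h}
FOLLOW(E) = {g, h}
Cell M[B, g] receives both B → B h and B → E E h and B → E — the grammar is not LL(1).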